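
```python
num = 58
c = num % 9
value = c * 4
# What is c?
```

Trace (tracking c):
num = 58  # -> num = 58
c = num % 9  # -> c = 4
value = c * 4  # -> value = 16

Answer: 4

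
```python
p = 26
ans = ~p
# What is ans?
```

Answer: -27

Derivation:
Trace (tracking ans):
p = 26  # -> p = 26
ans = ~p  # -> ans = -27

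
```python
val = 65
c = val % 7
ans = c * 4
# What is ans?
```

Trace (tracking ans):
val = 65  # -> val = 65
c = val % 7  # -> c = 2
ans = c * 4  # -> ans = 8

Answer: 8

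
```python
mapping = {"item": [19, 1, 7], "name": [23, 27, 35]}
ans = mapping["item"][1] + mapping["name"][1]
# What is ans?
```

Answer: 28

Derivation:
Trace (tracking ans):
mapping = {'item': [19, 1, 7], 'name': [23, 27, 35]}  # -> mapping = {'item': [19, 1, 7], 'name': [23, 27, 35]}
ans = mapping['item'][1] + mapping['name'][1]  # -> ans = 28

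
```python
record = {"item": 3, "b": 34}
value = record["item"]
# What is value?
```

Answer: 3

Derivation:
Trace (tracking value):
record = {'item': 3, 'b': 34}  # -> record = {'item': 3, 'b': 34}
value = record['item']  # -> value = 3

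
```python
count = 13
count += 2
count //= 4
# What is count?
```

Answer: 3

Derivation:
Trace (tracking count):
count = 13  # -> count = 13
count += 2  # -> count = 15
count //= 4  # -> count = 3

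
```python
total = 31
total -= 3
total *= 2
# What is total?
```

Answer: 56

Derivation:
Trace (tracking total):
total = 31  # -> total = 31
total -= 3  # -> total = 28
total *= 2  # -> total = 56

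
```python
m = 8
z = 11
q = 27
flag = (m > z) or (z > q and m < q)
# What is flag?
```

Answer: False

Derivation:
Trace (tracking flag):
m = 8  # -> m = 8
z = 11  # -> z = 11
q = 27  # -> q = 27
flag = m > z or (z > q and m < q)  # -> flag = False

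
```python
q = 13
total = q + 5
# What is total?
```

Trace (tracking total):
q = 13  # -> q = 13
total = q + 5  # -> total = 18

Answer: 18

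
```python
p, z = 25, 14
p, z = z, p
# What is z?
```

Answer: 25

Derivation:
Trace (tracking z):
p, z = (25, 14)  # -> p = 25, z = 14
p, z = (z, p)  # -> p = 14, z = 25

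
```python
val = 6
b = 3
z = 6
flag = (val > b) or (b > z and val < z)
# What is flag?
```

Trace (tracking flag):
val = 6  # -> val = 6
b = 3  # -> b = 3
z = 6  # -> z = 6
flag = val > b or (b > z and val < z)  # -> flag = True

Answer: True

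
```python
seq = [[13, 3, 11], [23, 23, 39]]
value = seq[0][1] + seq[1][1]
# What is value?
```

Trace (tracking value):
seq = [[13, 3, 11], [23, 23, 39]]  # -> seq = [[13, 3, 11], [23, 23, 39]]
value = seq[0][1] + seq[1][1]  # -> value = 26

Answer: 26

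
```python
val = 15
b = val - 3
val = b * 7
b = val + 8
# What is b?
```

Answer: 92

Derivation:
Trace (tracking b):
val = 15  # -> val = 15
b = val - 3  # -> b = 12
val = b * 7  # -> val = 84
b = val + 8  # -> b = 92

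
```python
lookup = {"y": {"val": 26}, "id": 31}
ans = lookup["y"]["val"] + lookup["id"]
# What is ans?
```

Trace (tracking ans):
lookup = {'y': {'val': 26}, 'id': 31}  # -> lookup = {'y': {'val': 26}, 'id': 31}
ans = lookup['y']['val'] + lookup['id']  # -> ans = 57

Answer: 57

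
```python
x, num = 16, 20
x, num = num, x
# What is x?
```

Answer: 20

Derivation:
Trace (tracking x):
x, num = (16, 20)  # -> x = 16, num = 20
x, num = (num, x)  # -> x = 20, num = 16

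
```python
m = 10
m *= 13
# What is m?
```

Answer: 130

Derivation:
Trace (tracking m):
m = 10  # -> m = 10
m *= 13  # -> m = 130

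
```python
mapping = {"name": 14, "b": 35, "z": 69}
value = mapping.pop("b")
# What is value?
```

Trace (tracking value):
mapping = {'name': 14, 'b': 35, 'z': 69}  # -> mapping = {'name': 14, 'b': 35, 'z': 69}
value = mapping.pop('b')  # -> value = 35

Answer: 35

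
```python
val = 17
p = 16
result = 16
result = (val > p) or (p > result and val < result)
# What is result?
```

Trace (tracking result):
val = 17  # -> val = 17
p = 16  # -> p = 16
result = 16  # -> result = 16
result = val > p or (p > result and val < result)  # -> result = True

Answer: True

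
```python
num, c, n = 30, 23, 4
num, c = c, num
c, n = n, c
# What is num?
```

Trace (tracking num):
num, c, n = (30, 23, 4)  # -> num = 30, c = 23, n = 4
num, c = (c, num)  # -> num = 23, c = 30
c, n = (n, c)  # -> c = 4, n = 30

Answer: 23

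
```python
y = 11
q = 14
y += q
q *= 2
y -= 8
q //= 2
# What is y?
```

Answer: 17

Derivation:
Trace (tracking y):
y = 11  # -> y = 11
q = 14  # -> q = 14
y += q  # -> y = 25
q *= 2  # -> q = 28
y -= 8  # -> y = 17
q //= 2  # -> q = 14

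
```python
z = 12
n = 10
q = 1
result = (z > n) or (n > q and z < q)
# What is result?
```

Trace (tracking result):
z = 12  # -> z = 12
n = 10  # -> n = 10
q = 1  # -> q = 1
result = z > n or (n > q and z < q)  # -> result = True

Answer: True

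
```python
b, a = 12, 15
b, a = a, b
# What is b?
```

Trace (tracking b):
b, a = (12, 15)  # -> b = 12, a = 15
b, a = (a, b)  # -> b = 15, a = 12

Answer: 15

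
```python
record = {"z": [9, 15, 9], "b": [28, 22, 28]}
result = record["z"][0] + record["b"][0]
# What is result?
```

Trace (tracking result):
record = {'z': [9, 15, 9], 'b': [28, 22, 28]}  # -> record = {'z': [9, 15, 9], 'b': [28, 22, 28]}
result = record['z'][0] + record['b'][0]  # -> result = 37

Answer: 37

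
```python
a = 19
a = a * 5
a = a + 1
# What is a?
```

Answer: 96

Derivation:
Trace (tracking a):
a = 19  # -> a = 19
a = a * 5  # -> a = 95
a = a + 1  # -> a = 96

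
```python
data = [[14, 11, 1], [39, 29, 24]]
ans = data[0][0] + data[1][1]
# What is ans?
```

Answer: 43

Derivation:
Trace (tracking ans):
data = [[14, 11, 1], [39, 29, 24]]  # -> data = [[14, 11, 1], [39, 29, 24]]
ans = data[0][0] + data[1][1]  # -> ans = 43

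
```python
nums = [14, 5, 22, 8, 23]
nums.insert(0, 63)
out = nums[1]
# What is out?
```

Trace (tracking out):
nums = [14, 5, 22, 8, 23]  # -> nums = [14, 5, 22, 8, 23]
nums.insert(0, 63)  # -> nums = [63, 14, 5, 22, 8, 23]
out = nums[1]  # -> out = 14

Answer: 14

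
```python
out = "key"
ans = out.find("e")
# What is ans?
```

Trace (tracking ans):
out = 'key'  # -> out = 'key'
ans = out.find('e')  # -> ans = 1

Answer: 1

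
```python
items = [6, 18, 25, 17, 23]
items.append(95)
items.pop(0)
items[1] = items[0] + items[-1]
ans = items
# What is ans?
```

Answer: [18, 113, 17, 23, 95]

Derivation:
Trace (tracking ans):
items = [6, 18, 25, 17, 23]  # -> items = [6, 18, 25, 17, 23]
items.append(95)  # -> items = [6, 18, 25, 17, 23, 95]
items.pop(0)  # -> items = [18, 25, 17, 23, 95]
items[1] = items[0] + items[-1]  # -> items = [18, 113, 17, 23, 95]
ans = items  # -> ans = [18, 113, 17, 23, 95]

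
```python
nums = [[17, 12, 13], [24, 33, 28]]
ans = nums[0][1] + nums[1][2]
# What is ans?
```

Trace (tracking ans):
nums = [[17, 12, 13], [24, 33, 28]]  # -> nums = [[17, 12, 13], [24, 33, 28]]
ans = nums[0][1] + nums[1][2]  # -> ans = 40

Answer: 40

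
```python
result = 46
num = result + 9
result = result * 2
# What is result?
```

Trace (tracking result):
result = 46  # -> result = 46
num = result + 9  # -> num = 55
result = result * 2  # -> result = 92

Answer: 92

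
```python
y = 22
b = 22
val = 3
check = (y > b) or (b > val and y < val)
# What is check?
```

Answer: False

Derivation:
Trace (tracking check):
y = 22  # -> y = 22
b = 22  # -> b = 22
val = 3  # -> val = 3
check = y > b or (b > val and y < val)  # -> check = False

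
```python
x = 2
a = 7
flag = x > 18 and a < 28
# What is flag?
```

Trace (tracking flag):
x = 2  # -> x = 2
a = 7  # -> a = 7
flag = x > 18 and a < 28  # -> flag = False

Answer: False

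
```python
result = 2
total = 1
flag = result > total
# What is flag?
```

Trace (tracking flag):
result = 2  # -> result = 2
total = 1  # -> total = 1
flag = result > total  # -> flag = True

Answer: True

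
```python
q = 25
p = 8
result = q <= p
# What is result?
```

Trace (tracking result):
q = 25  # -> q = 25
p = 8  # -> p = 8
result = q <= p  # -> result = False

Answer: False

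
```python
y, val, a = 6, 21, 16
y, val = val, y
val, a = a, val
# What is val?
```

Trace (tracking val):
y, val, a = (6, 21, 16)  # -> y = 6, val = 21, a = 16
y, val = (val, y)  # -> y = 21, val = 6
val, a = (a, val)  # -> val = 16, a = 6

Answer: 16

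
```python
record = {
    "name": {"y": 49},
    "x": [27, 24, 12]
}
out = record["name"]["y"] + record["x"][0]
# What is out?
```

Trace (tracking out):
record = {'name': {'y': 49}, 'x': [27, 24, 12]}  # -> record = {'name': {'y': 49}, 'x': [27, 24, 12]}
out = record['name']['y'] + record['x'][0]  # -> out = 76

Answer: 76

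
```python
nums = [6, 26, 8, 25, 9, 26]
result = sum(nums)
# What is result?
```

Answer: 100

Derivation:
Trace (tracking result):
nums = [6, 26, 8, 25, 9, 26]  # -> nums = [6, 26, 8, 25, 9, 26]
result = sum(nums)  # -> result = 100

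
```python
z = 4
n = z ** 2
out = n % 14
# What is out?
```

Answer: 2

Derivation:
Trace (tracking out):
z = 4  # -> z = 4
n = z ** 2  # -> n = 16
out = n % 14  # -> out = 2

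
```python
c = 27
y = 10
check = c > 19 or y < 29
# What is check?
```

Answer: True

Derivation:
Trace (tracking check):
c = 27  # -> c = 27
y = 10  # -> y = 10
check = c > 19 or y < 29  # -> check = True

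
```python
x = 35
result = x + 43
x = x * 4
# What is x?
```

Answer: 140

Derivation:
Trace (tracking x):
x = 35  # -> x = 35
result = x + 43  # -> result = 78
x = x * 4  # -> x = 140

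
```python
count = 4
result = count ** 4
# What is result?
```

Trace (tracking result):
count = 4  # -> count = 4
result = count ** 4  # -> result = 256

Answer: 256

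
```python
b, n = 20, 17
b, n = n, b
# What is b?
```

Trace (tracking b):
b, n = (20, 17)  # -> b = 20, n = 17
b, n = (n, b)  # -> b = 17, n = 20

Answer: 17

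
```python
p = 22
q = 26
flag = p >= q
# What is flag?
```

Trace (tracking flag):
p = 22  # -> p = 22
q = 26  # -> q = 26
flag = p >= q  # -> flag = False

Answer: False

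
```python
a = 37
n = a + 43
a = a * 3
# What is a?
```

Answer: 111

Derivation:
Trace (tracking a):
a = 37  # -> a = 37
n = a + 43  # -> n = 80
a = a * 3  # -> a = 111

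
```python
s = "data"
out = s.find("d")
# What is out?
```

Answer: 0

Derivation:
Trace (tracking out):
s = 'data'  # -> s = 'data'
out = s.find('d')  # -> out = 0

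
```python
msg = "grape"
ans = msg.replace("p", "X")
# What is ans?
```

Trace (tracking ans):
msg = 'grape'  # -> msg = 'grape'
ans = msg.replace('p', 'X')  # -> ans = 'graXe'

Answer: 'graXe'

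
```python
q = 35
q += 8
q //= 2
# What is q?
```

Answer: 21

Derivation:
Trace (tracking q):
q = 35  # -> q = 35
q += 8  # -> q = 43
q //= 2  # -> q = 21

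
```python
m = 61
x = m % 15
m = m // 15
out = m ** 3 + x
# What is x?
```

Answer: 1

Derivation:
Trace (tracking x):
m = 61  # -> m = 61
x = m % 15  # -> x = 1
m = m // 15  # -> m = 4
out = m ** 3 + x  # -> out = 65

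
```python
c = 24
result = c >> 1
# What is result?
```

Answer: 12

Derivation:
Trace (tracking result):
c = 24  # -> c = 24
result = c >> 1  # -> result = 12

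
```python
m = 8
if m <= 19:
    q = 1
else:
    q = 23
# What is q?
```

Answer: 1

Derivation:
Trace (tracking q):
m = 8  # -> m = 8
if m <= 19:  # condition is True
    q = 1  # -> q = 1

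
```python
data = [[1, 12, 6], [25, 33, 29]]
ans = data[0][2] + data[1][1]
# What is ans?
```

Answer: 39

Derivation:
Trace (tracking ans):
data = [[1, 12, 6], [25, 33, 29]]  # -> data = [[1, 12, 6], [25, 33, 29]]
ans = data[0][2] + data[1][1]  # -> ans = 39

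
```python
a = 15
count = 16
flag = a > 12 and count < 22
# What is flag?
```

Trace (tracking flag):
a = 15  # -> a = 15
count = 16  # -> count = 16
flag = a > 12 and count < 22  # -> flag = True

Answer: True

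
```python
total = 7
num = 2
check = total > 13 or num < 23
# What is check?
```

Answer: True

Derivation:
Trace (tracking check):
total = 7  # -> total = 7
num = 2  # -> num = 2
check = total > 13 or num < 23  # -> check = True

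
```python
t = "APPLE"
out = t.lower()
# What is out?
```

Answer: 'apple'

Derivation:
Trace (tracking out):
t = 'APPLE'  # -> t = 'APPLE'
out = t.lower()  # -> out = 'apple'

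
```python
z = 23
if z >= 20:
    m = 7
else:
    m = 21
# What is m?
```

Answer: 7

Derivation:
Trace (tracking m):
z = 23  # -> z = 23
if z >= 20:  # condition is True
    m = 7  # -> m = 7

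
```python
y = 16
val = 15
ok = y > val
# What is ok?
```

Answer: True

Derivation:
Trace (tracking ok):
y = 16  # -> y = 16
val = 15  # -> val = 15
ok = y > val  # -> ok = True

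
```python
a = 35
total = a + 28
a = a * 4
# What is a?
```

Trace (tracking a):
a = 35  # -> a = 35
total = a + 28  # -> total = 63
a = a * 4  # -> a = 140

Answer: 140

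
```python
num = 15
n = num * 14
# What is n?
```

Answer: 210

Derivation:
Trace (tracking n):
num = 15  # -> num = 15
n = num * 14  # -> n = 210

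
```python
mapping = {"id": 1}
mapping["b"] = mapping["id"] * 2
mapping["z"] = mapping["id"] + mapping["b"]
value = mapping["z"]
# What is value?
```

Trace (tracking value):
mapping = {'id': 1}  # -> mapping = {'id': 1}
mapping['b'] = mapping['id'] * 2  # -> mapping = {'id': 1, 'b': 2}
mapping['z'] = mapping['id'] + mapping['b']  # -> mapping = {'id': 1, 'b': 2, 'z': 3}
value = mapping['z']  # -> value = 3

Answer: 3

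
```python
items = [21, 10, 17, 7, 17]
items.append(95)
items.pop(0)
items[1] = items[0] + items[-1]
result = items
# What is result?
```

Trace (tracking result):
items = [21, 10, 17, 7, 17]  # -> items = [21, 10, 17, 7, 17]
items.append(95)  # -> items = [21, 10, 17, 7, 17, 95]
items.pop(0)  # -> items = [10, 17, 7, 17, 95]
items[1] = items[0] + items[-1]  # -> items = [10, 105, 7, 17, 95]
result = items  # -> result = [10, 105, 7, 17, 95]

Answer: [10, 105, 7, 17, 95]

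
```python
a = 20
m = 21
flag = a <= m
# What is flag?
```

Answer: True

Derivation:
Trace (tracking flag):
a = 20  # -> a = 20
m = 21  # -> m = 21
flag = a <= m  # -> flag = True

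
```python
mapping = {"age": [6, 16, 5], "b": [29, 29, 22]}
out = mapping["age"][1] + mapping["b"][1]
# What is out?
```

Answer: 45

Derivation:
Trace (tracking out):
mapping = {'age': [6, 16, 5], 'b': [29, 29, 22]}  # -> mapping = {'age': [6, 16, 5], 'b': [29, 29, 22]}
out = mapping['age'][1] + mapping['b'][1]  # -> out = 45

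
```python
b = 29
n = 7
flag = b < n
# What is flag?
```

Trace (tracking flag):
b = 29  # -> b = 29
n = 7  # -> n = 7
flag = b < n  # -> flag = False

Answer: False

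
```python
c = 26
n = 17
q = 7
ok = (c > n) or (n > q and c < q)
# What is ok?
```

Trace (tracking ok):
c = 26  # -> c = 26
n = 17  # -> n = 17
q = 7  # -> q = 7
ok = c > n or (n > q and c < q)  # -> ok = True

Answer: True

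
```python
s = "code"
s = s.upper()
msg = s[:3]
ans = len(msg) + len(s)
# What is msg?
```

Trace (tracking msg):
s = 'code'  # -> s = 'code'
s = s.upper()  # -> s = 'CODE'
msg = s[:3]  # -> msg = 'COD'
ans = len(msg) + len(s)  # -> ans = 7

Answer: 'COD'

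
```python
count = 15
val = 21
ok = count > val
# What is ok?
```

Trace (tracking ok):
count = 15  # -> count = 15
val = 21  # -> val = 21
ok = count > val  # -> ok = False

Answer: False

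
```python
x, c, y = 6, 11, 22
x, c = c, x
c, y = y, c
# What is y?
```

Trace (tracking y):
x, c, y = (6, 11, 22)  # -> x = 6, c = 11, y = 22
x, c = (c, x)  # -> x = 11, c = 6
c, y = (y, c)  # -> c = 22, y = 6

Answer: 6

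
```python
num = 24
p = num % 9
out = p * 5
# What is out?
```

Answer: 30

Derivation:
Trace (tracking out):
num = 24  # -> num = 24
p = num % 9  # -> p = 6
out = p * 5  # -> out = 30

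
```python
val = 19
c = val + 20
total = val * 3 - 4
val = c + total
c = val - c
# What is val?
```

Answer: 92

Derivation:
Trace (tracking val):
val = 19  # -> val = 19
c = val + 20  # -> c = 39
total = val * 3 - 4  # -> total = 53
val = c + total  # -> val = 92
c = val - c  # -> c = 53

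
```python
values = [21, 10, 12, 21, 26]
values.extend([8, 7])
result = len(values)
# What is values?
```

Answer: [21, 10, 12, 21, 26, 8, 7]

Derivation:
Trace (tracking values):
values = [21, 10, 12, 21, 26]  # -> values = [21, 10, 12, 21, 26]
values.extend([8, 7])  # -> values = [21, 10, 12, 21, 26, 8, 7]
result = len(values)  # -> result = 7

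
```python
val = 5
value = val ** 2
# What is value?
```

Trace (tracking value):
val = 5  # -> val = 5
value = val ** 2  # -> value = 25

Answer: 25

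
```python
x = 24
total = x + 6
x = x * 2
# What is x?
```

Answer: 48

Derivation:
Trace (tracking x):
x = 24  # -> x = 24
total = x + 6  # -> total = 30
x = x * 2  # -> x = 48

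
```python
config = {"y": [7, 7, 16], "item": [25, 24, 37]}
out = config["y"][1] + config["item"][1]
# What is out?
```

Answer: 31

Derivation:
Trace (tracking out):
config = {'y': [7, 7, 16], 'item': [25, 24, 37]}  # -> config = {'y': [7, 7, 16], 'item': [25, 24, 37]}
out = config['y'][1] + config['item'][1]  # -> out = 31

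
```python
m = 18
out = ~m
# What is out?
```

Answer: -19

Derivation:
Trace (tracking out):
m = 18  # -> m = 18
out = ~m  # -> out = -19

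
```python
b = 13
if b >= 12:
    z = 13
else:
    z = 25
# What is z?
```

Answer: 13

Derivation:
Trace (tracking z):
b = 13  # -> b = 13
if b >= 12:  # condition is True
    z = 13  # -> z = 13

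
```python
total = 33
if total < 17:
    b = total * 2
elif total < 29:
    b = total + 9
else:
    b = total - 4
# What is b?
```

Trace (tracking b):
total = 33  # -> total = 33
if total < 17:  # condition is False
elif total < 29:  # condition is False
else:
    b = total - 4  # -> b = 29

Answer: 29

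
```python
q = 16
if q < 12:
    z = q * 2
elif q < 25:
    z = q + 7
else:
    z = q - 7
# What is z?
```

Answer: 23

Derivation:
Trace (tracking z):
q = 16  # -> q = 16
if q < 12:  # condition is False
elif q < 25:  # condition is True
    z = q + 7  # -> z = 23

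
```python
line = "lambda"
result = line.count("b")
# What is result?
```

Answer: 1

Derivation:
Trace (tracking result):
line = 'lambda'  # -> line = 'lambda'
result = line.count('b')  # -> result = 1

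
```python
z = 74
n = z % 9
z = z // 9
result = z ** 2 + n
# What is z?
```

Trace (tracking z):
z = 74  # -> z = 74
n = z % 9  # -> n = 2
z = z // 9  # -> z = 8
result = z ** 2 + n  # -> result = 66

Answer: 8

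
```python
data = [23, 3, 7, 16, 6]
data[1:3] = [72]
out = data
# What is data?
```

Trace (tracking data):
data = [23, 3, 7, 16, 6]  # -> data = [23, 3, 7, 16, 6]
data[1:3] = [72]  # -> data = [23, 72, 16, 6]
out = data  # -> out = [23, 72, 16, 6]

Answer: [23, 72, 16, 6]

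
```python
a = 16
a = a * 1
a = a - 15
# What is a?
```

Answer: 1

Derivation:
Trace (tracking a):
a = 16  # -> a = 16
a = a * 1  # -> a = 16
a = a - 15  # -> a = 1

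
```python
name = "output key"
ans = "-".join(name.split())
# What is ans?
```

Trace (tracking ans):
name = 'output key'  # -> name = 'output key'
ans = '-'.join(name.split())  # -> ans = 'output-key'

Answer: 'output-key'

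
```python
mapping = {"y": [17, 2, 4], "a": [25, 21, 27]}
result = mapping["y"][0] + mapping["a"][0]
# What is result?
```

Answer: 42

Derivation:
Trace (tracking result):
mapping = {'y': [17, 2, 4], 'a': [25, 21, 27]}  # -> mapping = {'y': [17, 2, 4], 'a': [25, 21, 27]}
result = mapping['y'][0] + mapping['a'][0]  # -> result = 42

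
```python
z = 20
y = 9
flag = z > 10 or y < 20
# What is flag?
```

Answer: True

Derivation:
Trace (tracking flag):
z = 20  # -> z = 20
y = 9  # -> y = 9
flag = z > 10 or y < 20  # -> flag = True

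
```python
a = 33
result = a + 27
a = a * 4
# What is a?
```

Answer: 132

Derivation:
Trace (tracking a):
a = 33  # -> a = 33
result = a + 27  # -> result = 60
a = a * 4  # -> a = 132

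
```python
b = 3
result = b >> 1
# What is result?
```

Answer: 1

Derivation:
Trace (tracking result):
b = 3  # -> b = 3
result = b >> 1  # -> result = 1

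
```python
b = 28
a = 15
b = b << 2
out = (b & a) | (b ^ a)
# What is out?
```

Answer: 127

Derivation:
Trace (tracking out):
b = 28  # -> b = 28
a = 15  # -> a = 15
b = b << 2  # -> b = 112
out = b & a | b ^ a  # -> out = 127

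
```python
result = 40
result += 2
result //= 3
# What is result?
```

Answer: 14

Derivation:
Trace (tracking result):
result = 40  # -> result = 40
result += 2  # -> result = 42
result //= 3  # -> result = 14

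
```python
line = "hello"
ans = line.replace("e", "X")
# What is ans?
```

Trace (tracking ans):
line = 'hello'  # -> line = 'hello'
ans = line.replace('e', 'X')  # -> ans = 'hXllo'

Answer: 'hXllo'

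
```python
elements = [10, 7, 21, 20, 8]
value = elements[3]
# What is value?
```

Trace (tracking value):
elements = [10, 7, 21, 20, 8]  # -> elements = [10, 7, 21, 20, 8]
value = elements[3]  # -> value = 20

Answer: 20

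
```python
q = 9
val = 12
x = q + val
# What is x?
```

Trace (tracking x):
q = 9  # -> q = 9
val = 12  # -> val = 12
x = q + val  # -> x = 21

Answer: 21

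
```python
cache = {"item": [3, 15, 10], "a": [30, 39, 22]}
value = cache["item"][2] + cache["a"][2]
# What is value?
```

Trace (tracking value):
cache = {'item': [3, 15, 10], 'a': [30, 39, 22]}  # -> cache = {'item': [3, 15, 10], 'a': [30, 39, 22]}
value = cache['item'][2] + cache['a'][2]  # -> value = 32

Answer: 32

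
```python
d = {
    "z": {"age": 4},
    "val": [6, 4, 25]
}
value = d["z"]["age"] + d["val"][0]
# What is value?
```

Trace (tracking value):
d = {'z': {'age': 4}, 'val': [6, 4, 25]}  # -> d = {'z': {'age': 4}, 'val': [6, 4, 25]}
value = d['z']['age'] + d['val'][0]  # -> value = 10

Answer: 10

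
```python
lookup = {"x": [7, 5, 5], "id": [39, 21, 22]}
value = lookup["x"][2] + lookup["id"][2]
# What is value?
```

Answer: 27

Derivation:
Trace (tracking value):
lookup = {'x': [7, 5, 5], 'id': [39, 21, 22]}  # -> lookup = {'x': [7, 5, 5], 'id': [39, 21, 22]}
value = lookup['x'][2] + lookup['id'][2]  # -> value = 27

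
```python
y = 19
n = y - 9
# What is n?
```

Trace (tracking n):
y = 19  # -> y = 19
n = y - 9  # -> n = 10

Answer: 10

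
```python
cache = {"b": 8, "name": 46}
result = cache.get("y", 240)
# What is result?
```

Trace (tracking result):
cache = {'b': 8, 'name': 46}  # -> cache = {'b': 8, 'name': 46}
result = cache.get('y', 240)  # -> result = 240

Answer: 240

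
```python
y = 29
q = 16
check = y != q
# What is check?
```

Trace (tracking check):
y = 29  # -> y = 29
q = 16  # -> q = 16
check = y != q  # -> check = True

Answer: True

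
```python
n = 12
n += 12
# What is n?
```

Answer: 24

Derivation:
Trace (tracking n):
n = 12  # -> n = 12
n += 12  # -> n = 24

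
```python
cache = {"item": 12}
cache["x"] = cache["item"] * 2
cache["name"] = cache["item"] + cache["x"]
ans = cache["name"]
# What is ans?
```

Answer: 36

Derivation:
Trace (tracking ans):
cache = {'item': 12}  # -> cache = {'item': 12}
cache['x'] = cache['item'] * 2  # -> cache = {'item': 12, 'x': 24}
cache['name'] = cache['item'] + cache['x']  # -> cache = {'item': 12, 'x': 24, 'name': 36}
ans = cache['name']  # -> ans = 36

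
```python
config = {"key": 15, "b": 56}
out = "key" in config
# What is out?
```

Answer: True

Derivation:
Trace (tracking out):
config = {'key': 15, 'b': 56}  # -> config = {'key': 15, 'b': 56}
out = 'key' in config  # -> out = True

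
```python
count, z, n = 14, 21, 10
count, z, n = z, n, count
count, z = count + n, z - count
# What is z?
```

Trace (tracking z):
count, z, n = (14, 21, 10)  # -> count = 14, z = 21, n = 10
count, z, n = (z, n, count)  # -> count = 21, z = 10, n = 14
count, z = (count + n, z - count)  # -> count = 35, z = -11

Answer: -11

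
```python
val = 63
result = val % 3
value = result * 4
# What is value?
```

Trace (tracking value):
val = 63  # -> val = 63
result = val % 3  # -> result = 0
value = result * 4  # -> value = 0

Answer: 0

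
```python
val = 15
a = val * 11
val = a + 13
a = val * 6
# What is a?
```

Trace (tracking a):
val = 15  # -> val = 15
a = val * 11  # -> a = 165
val = a + 13  # -> val = 178
a = val * 6  # -> a = 1068

Answer: 1068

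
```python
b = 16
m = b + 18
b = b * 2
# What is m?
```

Trace (tracking m):
b = 16  # -> b = 16
m = b + 18  # -> m = 34
b = b * 2  # -> b = 32

Answer: 34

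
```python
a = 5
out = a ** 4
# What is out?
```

Trace (tracking out):
a = 5  # -> a = 5
out = a ** 4  # -> out = 625

Answer: 625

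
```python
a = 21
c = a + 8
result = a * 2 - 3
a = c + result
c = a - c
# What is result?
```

Trace (tracking result):
a = 21  # -> a = 21
c = a + 8  # -> c = 29
result = a * 2 - 3  # -> result = 39
a = c + result  # -> a = 68
c = a - c  # -> c = 39

Answer: 39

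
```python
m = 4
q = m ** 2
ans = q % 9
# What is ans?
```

Answer: 7

Derivation:
Trace (tracking ans):
m = 4  # -> m = 4
q = m ** 2  # -> q = 16
ans = q % 9  # -> ans = 7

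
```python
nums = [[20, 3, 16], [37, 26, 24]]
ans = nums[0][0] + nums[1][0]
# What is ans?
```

Answer: 57

Derivation:
Trace (tracking ans):
nums = [[20, 3, 16], [37, 26, 24]]  # -> nums = [[20, 3, 16], [37, 26, 24]]
ans = nums[0][0] + nums[1][0]  # -> ans = 57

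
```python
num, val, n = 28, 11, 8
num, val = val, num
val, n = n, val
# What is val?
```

Trace (tracking val):
num, val, n = (28, 11, 8)  # -> num = 28, val = 11, n = 8
num, val = (val, num)  # -> num = 11, val = 28
val, n = (n, val)  # -> val = 8, n = 28

Answer: 8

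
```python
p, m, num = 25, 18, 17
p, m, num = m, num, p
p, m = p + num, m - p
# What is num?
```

Answer: 25

Derivation:
Trace (tracking num):
p, m, num = (25, 18, 17)  # -> p = 25, m = 18, num = 17
p, m, num = (m, num, p)  # -> p = 18, m = 17, num = 25
p, m = (p + num, m - p)  # -> p = 43, m = -1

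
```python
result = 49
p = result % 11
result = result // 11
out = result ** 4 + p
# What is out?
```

Trace (tracking out):
result = 49  # -> result = 49
p = result % 11  # -> p = 5
result = result // 11  # -> result = 4
out = result ** 4 + p  # -> out = 261

Answer: 261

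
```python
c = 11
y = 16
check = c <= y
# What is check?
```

Answer: True

Derivation:
Trace (tracking check):
c = 11  # -> c = 11
y = 16  # -> y = 16
check = c <= y  # -> check = True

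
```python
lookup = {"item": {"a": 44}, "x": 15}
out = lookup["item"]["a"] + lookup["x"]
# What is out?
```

Answer: 59

Derivation:
Trace (tracking out):
lookup = {'item': {'a': 44}, 'x': 15}  # -> lookup = {'item': {'a': 44}, 'x': 15}
out = lookup['item']['a'] + lookup['x']  # -> out = 59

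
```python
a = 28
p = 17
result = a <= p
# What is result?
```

Trace (tracking result):
a = 28  # -> a = 28
p = 17  # -> p = 17
result = a <= p  # -> result = False

Answer: False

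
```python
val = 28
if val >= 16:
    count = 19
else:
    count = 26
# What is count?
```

Answer: 19

Derivation:
Trace (tracking count):
val = 28  # -> val = 28
if val >= 16:  # condition is True
    count = 19  # -> count = 19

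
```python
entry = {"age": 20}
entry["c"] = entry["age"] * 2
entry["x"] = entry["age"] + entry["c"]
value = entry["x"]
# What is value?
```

Trace (tracking value):
entry = {'age': 20}  # -> entry = {'age': 20}
entry['c'] = entry['age'] * 2  # -> entry = {'age': 20, 'c': 40}
entry['x'] = entry['age'] + entry['c']  # -> entry = {'age': 20, 'c': 40, 'x': 60}
value = entry['x']  # -> value = 60

Answer: 60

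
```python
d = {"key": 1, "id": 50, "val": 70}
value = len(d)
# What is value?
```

Trace (tracking value):
d = {'key': 1, 'id': 50, 'val': 70}  # -> d = {'key': 1, 'id': 50, 'val': 70}
value = len(d)  # -> value = 3

Answer: 3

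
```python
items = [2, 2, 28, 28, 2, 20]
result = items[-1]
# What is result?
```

Trace (tracking result):
items = [2, 2, 28, 28, 2, 20]  # -> items = [2, 2, 28, 28, 2, 20]
result = items[-1]  # -> result = 20

Answer: 20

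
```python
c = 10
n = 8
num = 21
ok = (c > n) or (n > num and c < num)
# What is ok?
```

Trace (tracking ok):
c = 10  # -> c = 10
n = 8  # -> n = 8
num = 21  # -> num = 21
ok = c > n or (n > num and c < num)  # -> ok = True

Answer: True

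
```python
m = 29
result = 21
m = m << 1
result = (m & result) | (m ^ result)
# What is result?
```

Answer: 63

Derivation:
Trace (tracking result):
m = 29  # -> m = 29
result = 21  # -> result = 21
m = m << 1  # -> m = 58
result = m & result | m ^ result  # -> result = 63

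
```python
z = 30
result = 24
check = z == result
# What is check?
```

Trace (tracking check):
z = 30  # -> z = 30
result = 24  # -> result = 24
check = z == result  # -> check = False

Answer: False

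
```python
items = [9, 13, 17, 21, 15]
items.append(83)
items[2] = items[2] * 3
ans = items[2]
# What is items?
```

Answer: [9, 13, 51, 21, 15, 83]

Derivation:
Trace (tracking items):
items = [9, 13, 17, 21, 15]  # -> items = [9, 13, 17, 21, 15]
items.append(83)  # -> items = [9, 13, 17, 21, 15, 83]
items[2] = items[2] * 3  # -> items = [9, 13, 51, 21, 15, 83]
ans = items[2]  # -> ans = 51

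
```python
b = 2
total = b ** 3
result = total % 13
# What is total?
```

Trace (tracking total):
b = 2  # -> b = 2
total = b ** 3  # -> total = 8
result = total % 13  # -> result = 8

Answer: 8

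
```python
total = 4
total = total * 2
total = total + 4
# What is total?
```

Answer: 12

Derivation:
Trace (tracking total):
total = 4  # -> total = 4
total = total * 2  # -> total = 8
total = total + 4  # -> total = 12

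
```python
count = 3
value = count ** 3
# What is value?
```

Trace (tracking value):
count = 3  # -> count = 3
value = count ** 3  # -> value = 27

Answer: 27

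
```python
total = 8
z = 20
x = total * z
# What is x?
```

Trace (tracking x):
total = 8  # -> total = 8
z = 20  # -> z = 20
x = total * z  # -> x = 160

Answer: 160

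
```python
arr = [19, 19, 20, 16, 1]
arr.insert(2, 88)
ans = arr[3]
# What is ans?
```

Trace (tracking ans):
arr = [19, 19, 20, 16, 1]  # -> arr = [19, 19, 20, 16, 1]
arr.insert(2, 88)  # -> arr = [19, 19, 88, 20, 16, 1]
ans = arr[3]  # -> ans = 20

Answer: 20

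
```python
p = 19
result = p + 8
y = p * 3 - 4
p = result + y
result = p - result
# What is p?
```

Answer: 80

Derivation:
Trace (tracking p):
p = 19  # -> p = 19
result = p + 8  # -> result = 27
y = p * 3 - 4  # -> y = 53
p = result + y  # -> p = 80
result = p - result  # -> result = 53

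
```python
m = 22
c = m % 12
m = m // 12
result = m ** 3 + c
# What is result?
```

Trace (tracking result):
m = 22  # -> m = 22
c = m % 12  # -> c = 10
m = m // 12  # -> m = 1
result = m ** 3 + c  # -> result = 11

Answer: 11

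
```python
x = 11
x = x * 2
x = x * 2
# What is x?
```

Trace (tracking x):
x = 11  # -> x = 11
x = x * 2  # -> x = 22
x = x * 2  # -> x = 44

Answer: 44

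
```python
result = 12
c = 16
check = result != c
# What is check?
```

Answer: True

Derivation:
Trace (tracking check):
result = 12  # -> result = 12
c = 16  # -> c = 16
check = result != c  # -> check = True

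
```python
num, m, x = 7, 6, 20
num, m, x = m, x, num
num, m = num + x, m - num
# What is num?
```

Trace (tracking num):
num, m, x = (7, 6, 20)  # -> num = 7, m = 6, x = 20
num, m, x = (m, x, num)  # -> num = 6, m = 20, x = 7
num, m = (num + x, m - num)  # -> num = 13, m = 14

Answer: 13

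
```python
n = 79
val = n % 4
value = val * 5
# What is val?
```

Answer: 3

Derivation:
Trace (tracking val):
n = 79  # -> n = 79
val = n % 4  # -> val = 3
value = val * 5  # -> value = 15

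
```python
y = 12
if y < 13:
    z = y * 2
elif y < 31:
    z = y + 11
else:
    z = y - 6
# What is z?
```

Trace (tracking z):
y = 12  # -> y = 12
if y < 13:  # condition is True
    z = y * 2  # -> z = 24

Answer: 24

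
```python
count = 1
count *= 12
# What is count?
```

Answer: 12

Derivation:
Trace (tracking count):
count = 1  # -> count = 1
count *= 12  # -> count = 12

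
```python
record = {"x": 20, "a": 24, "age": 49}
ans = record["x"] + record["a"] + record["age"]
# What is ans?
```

Answer: 93

Derivation:
Trace (tracking ans):
record = {'x': 20, 'a': 24, 'age': 49}  # -> record = {'x': 20, 'a': 24, 'age': 49}
ans = record['x'] + record['a'] + record['age']  # -> ans = 93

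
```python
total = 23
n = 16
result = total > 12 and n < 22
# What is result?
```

Trace (tracking result):
total = 23  # -> total = 23
n = 16  # -> n = 16
result = total > 12 and n < 22  # -> result = True

Answer: True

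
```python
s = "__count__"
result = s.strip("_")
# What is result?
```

Trace (tracking result):
s = '__count__'  # -> s = '__count__'
result = s.strip('_')  # -> result = 'count'

Answer: 'count'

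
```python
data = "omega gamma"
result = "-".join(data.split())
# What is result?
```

Trace (tracking result):
data = 'omega gamma'  # -> data = 'omega gamma'
result = '-'.join(data.split())  # -> result = 'omega-gamma'

Answer: 'omega-gamma'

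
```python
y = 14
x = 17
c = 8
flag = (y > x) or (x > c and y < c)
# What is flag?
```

Trace (tracking flag):
y = 14  # -> y = 14
x = 17  # -> x = 17
c = 8  # -> c = 8
flag = y > x or (x > c and y < c)  # -> flag = False

Answer: False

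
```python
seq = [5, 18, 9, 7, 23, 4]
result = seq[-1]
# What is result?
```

Answer: 4

Derivation:
Trace (tracking result):
seq = [5, 18, 9, 7, 23, 4]  # -> seq = [5, 18, 9, 7, 23, 4]
result = seq[-1]  # -> result = 4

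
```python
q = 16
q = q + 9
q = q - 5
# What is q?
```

Answer: 20

Derivation:
Trace (tracking q):
q = 16  # -> q = 16
q = q + 9  # -> q = 25
q = q - 5  # -> q = 20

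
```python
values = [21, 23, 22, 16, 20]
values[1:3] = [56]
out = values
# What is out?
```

Answer: [21, 56, 16, 20]

Derivation:
Trace (tracking out):
values = [21, 23, 22, 16, 20]  # -> values = [21, 23, 22, 16, 20]
values[1:3] = [56]  # -> values = [21, 56, 16, 20]
out = values  # -> out = [21, 56, 16, 20]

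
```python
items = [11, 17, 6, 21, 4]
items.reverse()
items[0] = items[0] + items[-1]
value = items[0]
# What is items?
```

Answer: [15, 21, 6, 17, 11]

Derivation:
Trace (tracking items):
items = [11, 17, 6, 21, 4]  # -> items = [11, 17, 6, 21, 4]
items.reverse()  # -> items = [4, 21, 6, 17, 11]
items[0] = items[0] + items[-1]  # -> items = [15, 21, 6, 17, 11]
value = items[0]  # -> value = 15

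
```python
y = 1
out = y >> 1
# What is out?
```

Trace (tracking out):
y = 1  # -> y = 1
out = y >> 1  # -> out = 0

Answer: 0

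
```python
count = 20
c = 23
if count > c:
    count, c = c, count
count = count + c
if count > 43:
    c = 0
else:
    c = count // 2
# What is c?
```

Trace (tracking c):
count = 20  # -> count = 20
c = 23  # -> c = 23
if count > c:  # condition is False
count = count + c  # -> count = 43
if count > 43:  # condition is False
else:
    c = count // 2  # -> c = 21

Answer: 21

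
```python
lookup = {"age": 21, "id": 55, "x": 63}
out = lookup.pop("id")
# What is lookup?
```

Answer: {'age': 21, 'x': 63}

Derivation:
Trace (tracking lookup):
lookup = {'age': 21, 'id': 55, 'x': 63}  # -> lookup = {'age': 21, 'id': 55, 'x': 63}
out = lookup.pop('id')  # -> out = 55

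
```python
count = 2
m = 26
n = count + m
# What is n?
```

Trace (tracking n):
count = 2  # -> count = 2
m = 26  # -> m = 26
n = count + m  # -> n = 28

Answer: 28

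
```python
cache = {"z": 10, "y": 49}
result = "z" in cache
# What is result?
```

Answer: True

Derivation:
Trace (tracking result):
cache = {'z': 10, 'y': 49}  # -> cache = {'z': 10, 'y': 49}
result = 'z' in cache  # -> result = True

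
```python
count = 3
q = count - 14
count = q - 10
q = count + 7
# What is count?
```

Answer: -21

Derivation:
Trace (tracking count):
count = 3  # -> count = 3
q = count - 14  # -> q = -11
count = q - 10  # -> count = -21
q = count + 7  # -> q = -14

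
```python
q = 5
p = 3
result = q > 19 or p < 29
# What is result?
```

Trace (tracking result):
q = 5  # -> q = 5
p = 3  # -> p = 3
result = q > 19 or p < 29  # -> result = True

Answer: True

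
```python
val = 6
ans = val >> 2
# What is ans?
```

Answer: 1

Derivation:
Trace (tracking ans):
val = 6  # -> val = 6
ans = val >> 2  # -> ans = 1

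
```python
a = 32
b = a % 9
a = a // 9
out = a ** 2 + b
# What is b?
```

Trace (tracking b):
a = 32  # -> a = 32
b = a % 9  # -> b = 5
a = a // 9  # -> a = 3
out = a ** 2 + b  # -> out = 14

Answer: 5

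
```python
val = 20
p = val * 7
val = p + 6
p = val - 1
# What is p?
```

Answer: 145

Derivation:
Trace (tracking p):
val = 20  # -> val = 20
p = val * 7  # -> p = 140
val = p + 6  # -> val = 146
p = val - 1  # -> p = 145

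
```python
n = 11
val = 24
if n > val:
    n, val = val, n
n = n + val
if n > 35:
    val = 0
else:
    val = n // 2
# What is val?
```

Trace (tracking val):
n = 11  # -> n = 11
val = 24  # -> val = 24
if n > val:  # condition is False
n = n + val  # -> n = 35
if n > 35:  # condition is False
else:
    val = n // 2  # -> val = 17

Answer: 17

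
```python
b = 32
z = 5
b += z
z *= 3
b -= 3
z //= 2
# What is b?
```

Trace (tracking b):
b = 32  # -> b = 32
z = 5  # -> z = 5
b += z  # -> b = 37
z *= 3  # -> z = 15
b -= 3  # -> b = 34
z //= 2  # -> z = 7

Answer: 34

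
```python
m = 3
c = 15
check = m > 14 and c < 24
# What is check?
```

Trace (tracking check):
m = 3  # -> m = 3
c = 15  # -> c = 15
check = m > 14 and c < 24  # -> check = False

Answer: False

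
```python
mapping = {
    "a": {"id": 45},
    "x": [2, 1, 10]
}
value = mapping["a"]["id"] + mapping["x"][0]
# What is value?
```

Trace (tracking value):
mapping = {'a': {'id': 45}, 'x': [2, 1, 10]}  # -> mapping = {'a': {'id': 45}, 'x': [2, 1, 10]}
value = mapping['a']['id'] + mapping['x'][0]  # -> value = 47

Answer: 47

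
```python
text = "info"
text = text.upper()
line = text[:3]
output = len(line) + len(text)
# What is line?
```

Answer: 'INF'

Derivation:
Trace (tracking line):
text = 'info'  # -> text = 'info'
text = text.upper()  # -> text = 'INFO'
line = text[:3]  # -> line = 'INF'
output = len(line) + len(text)  # -> output = 7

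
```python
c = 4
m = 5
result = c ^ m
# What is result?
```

Answer: 1

Derivation:
Trace (tracking result):
c = 4  # -> c = 4
m = 5  # -> m = 5
result = c ^ m  # -> result = 1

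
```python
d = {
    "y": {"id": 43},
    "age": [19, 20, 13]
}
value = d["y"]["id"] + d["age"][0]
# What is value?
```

Trace (tracking value):
d = {'y': {'id': 43}, 'age': [19, 20, 13]}  # -> d = {'y': {'id': 43}, 'age': [19, 20, 13]}
value = d['y']['id'] + d['age'][0]  # -> value = 62

Answer: 62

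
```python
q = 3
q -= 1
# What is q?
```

Answer: 2

Derivation:
Trace (tracking q):
q = 3  # -> q = 3
q -= 1  # -> q = 2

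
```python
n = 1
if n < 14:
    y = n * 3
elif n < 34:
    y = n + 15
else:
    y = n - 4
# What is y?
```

Trace (tracking y):
n = 1  # -> n = 1
if n < 14:  # condition is True
    y = n * 3  # -> y = 3

Answer: 3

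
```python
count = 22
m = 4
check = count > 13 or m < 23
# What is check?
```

Answer: True

Derivation:
Trace (tracking check):
count = 22  # -> count = 22
m = 4  # -> m = 4
check = count > 13 or m < 23  # -> check = True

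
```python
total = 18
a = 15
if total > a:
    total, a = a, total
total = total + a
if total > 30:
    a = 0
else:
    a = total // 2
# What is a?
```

Trace (tracking a):
total = 18  # -> total = 18
a = 15  # -> a = 15
if total > a:  # condition is True
    total, a = (a, total)  # -> total = 15, a = 18
total = total + a  # -> total = 33
if total > 30:  # condition is True
    a = 0  # -> a = 0

Answer: 0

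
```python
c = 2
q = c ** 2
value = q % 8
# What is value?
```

Trace (tracking value):
c = 2  # -> c = 2
q = c ** 2  # -> q = 4
value = q % 8  # -> value = 4

Answer: 4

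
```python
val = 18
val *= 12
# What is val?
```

Answer: 216

Derivation:
Trace (tracking val):
val = 18  # -> val = 18
val *= 12  # -> val = 216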